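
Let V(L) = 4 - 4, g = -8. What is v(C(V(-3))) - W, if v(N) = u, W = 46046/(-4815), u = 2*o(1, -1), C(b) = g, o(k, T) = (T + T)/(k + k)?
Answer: 36416/4815 ≈ 7.5630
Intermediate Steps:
o(k, T) = T/k (o(k, T) = (2*T)/((2*k)) = (2*T)*(1/(2*k)) = T/k)
V(L) = 0
C(b) = -8
u = -2 (u = 2*(-1/1) = 2*(-1*1) = 2*(-1) = -2)
W = -46046/4815 (W = 46046*(-1/4815) = -46046/4815 ≈ -9.5630)
v(N) = -2
v(C(V(-3))) - W = -2 - 1*(-46046/4815) = -2 + 46046/4815 = 36416/4815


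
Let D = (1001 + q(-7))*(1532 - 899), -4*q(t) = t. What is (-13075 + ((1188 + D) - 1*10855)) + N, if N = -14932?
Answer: 2388267/4 ≈ 5.9707e+5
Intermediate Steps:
q(t) = -t/4
D = 2538963/4 (D = (1001 - ¼*(-7))*(1532 - 899) = (1001 + 7/4)*633 = (4011/4)*633 = 2538963/4 ≈ 6.3474e+5)
(-13075 + ((1188 + D) - 1*10855)) + N = (-13075 + ((1188 + 2538963/4) - 1*10855)) - 14932 = (-13075 + (2543715/4 - 10855)) - 14932 = (-13075 + 2500295/4) - 14932 = 2447995/4 - 14932 = 2388267/4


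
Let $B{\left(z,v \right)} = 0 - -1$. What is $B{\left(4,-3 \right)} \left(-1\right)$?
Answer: $-1$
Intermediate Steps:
$B{\left(z,v \right)} = 1$ ($B{\left(z,v \right)} = 0 + 1 = 1$)
$B{\left(4,-3 \right)} \left(-1\right) = 1 \left(-1\right) = -1$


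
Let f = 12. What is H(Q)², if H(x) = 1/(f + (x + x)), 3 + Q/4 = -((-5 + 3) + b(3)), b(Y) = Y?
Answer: 1/400 ≈ 0.0025000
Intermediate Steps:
Q = -16 (Q = -12 + 4*(-((-5 + 3) + 3)) = -12 + 4*(-(-2 + 3)) = -12 + 4*(-1*1) = -12 + 4*(-1) = -12 - 4 = -16)
H(x) = 1/(12 + 2*x) (H(x) = 1/(12 + (x + x)) = 1/(12 + 2*x))
H(Q)² = (1/(2*(6 - 16)))² = ((½)/(-10))² = ((½)*(-⅒))² = (-1/20)² = 1/400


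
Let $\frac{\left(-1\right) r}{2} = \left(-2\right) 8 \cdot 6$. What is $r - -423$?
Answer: $615$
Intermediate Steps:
$r = 192$ ($r = - 2 \left(-2\right) 8 \cdot 6 = - 2 \left(\left(-16\right) 6\right) = \left(-2\right) \left(-96\right) = 192$)
$r - -423 = 192 - -423 = 192 + 423 = 615$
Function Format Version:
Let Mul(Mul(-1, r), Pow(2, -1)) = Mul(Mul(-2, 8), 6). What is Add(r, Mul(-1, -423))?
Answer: 615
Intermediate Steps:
r = 192 (r = Mul(-2, Mul(Mul(-2, 8), 6)) = Mul(-2, Mul(-16, 6)) = Mul(-2, -96) = 192)
Add(r, Mul(-1, -423)) = Add(192, Mul(-1, -423)) = Add(192, 423) = 615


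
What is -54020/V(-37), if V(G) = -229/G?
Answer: -1998740/229 ≈ -8728.1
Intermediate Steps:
-54020/V(-37) = -54020/((-229/(-37))) = -54020/((-229*(-1/37))) = -54020/229/37 = -54020*37/229 = -1998740/229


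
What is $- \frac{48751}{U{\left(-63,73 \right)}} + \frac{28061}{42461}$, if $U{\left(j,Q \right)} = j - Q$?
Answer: $\frac{2073832507}{5774696} \approx 359.12$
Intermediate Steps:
$- \frac{48751}{U{\left(-63,73 \right)}} + \frac{28061}{42461} = - \frac{48751}{-63 - 73} + \frac{28061}{42461} = - \frac{48751}{-63 - 73} + 28061 \cdot \frac{1}{42461} = - \frac{48751}{-136} + \frac{28061}{42461} = \left(-48751\right) \left(- \frac{1}{136}\right) + \frac{28061}{42461} = \frac{48751}{136} + \frac{28061}{42461} = \frac{2073832507}{5774696}$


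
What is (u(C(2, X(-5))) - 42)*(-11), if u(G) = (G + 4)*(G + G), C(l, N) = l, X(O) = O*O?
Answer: 198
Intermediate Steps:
X(O) = O**2
u(G) = 2*G*(4 + G) (u(G) = (4 + G)*(2*G) = 2*G*(4 + G))
(u(C(2, X(-5))) - 42)*(-11) = (2*2*(4 + 2) - 42)*(-11) = (2*2*6 - 42)*(-11) = (24 - 42)*(-11) = -18*(-11) = 198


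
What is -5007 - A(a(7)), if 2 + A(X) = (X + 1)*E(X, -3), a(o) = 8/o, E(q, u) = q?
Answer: -245365/49 ≈ -5007.4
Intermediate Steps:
A(X) = -2 + X*(1 + X) (A(X) = -2 + (X + 1)*X = -2 + (1 + X)*X = -2 + X*(1 + X))
-5007 - A(a(7)) = -5007 - (-2 + 8/7 + (8/7)²) = -5007 - (-2 + 8/7 + 64/49) = -5007 - 1*22/49 = -5007 - 22/49 = -245365/49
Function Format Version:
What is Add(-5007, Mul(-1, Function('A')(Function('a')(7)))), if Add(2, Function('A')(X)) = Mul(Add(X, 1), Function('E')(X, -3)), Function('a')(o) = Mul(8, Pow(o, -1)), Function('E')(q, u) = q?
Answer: Rational(-245365, 49) ≈ -5007.4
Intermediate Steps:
Function('A')(X) = Add(-2, Mul(X, Add(1, X))) (Function('A')(X) = Add(-2, Mul(Add(X, 1), X)) = Add(-2, Mul(Add(1, X), X)) = Add(-2, Mul(X, Add(1, X))))
Add(-5007, Mul(-1, Function('A')(Function('a')(7)))) = Add(-5007, Mul(-1, Add(-2, Mul(8, Pow(7, -1)), Pow(Mul(8, Pow(7, -1)), 2)))) = Add(-5007, Mul(-1, Add(-2, Mul(8, Rational(1, 7)), Pow(Mul(8, Rational(1, 7)), 2)))) = Add(-5007, Mul(-1, Add(-2, Rational(8, 7), Pow(Rational(8, 7), 2)))) = Add(-5007, Mul(-1, Add(-2, Rational(8, 7), Rational(64, 49)))) = Add(-5007, Mul(-1, Rational(22, 49))) = Add(-5007, Rational(-22, 49)) = Rational(-245365, 49)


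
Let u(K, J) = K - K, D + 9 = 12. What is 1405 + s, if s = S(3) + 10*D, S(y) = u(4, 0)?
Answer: 1435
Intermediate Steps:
D = 3 (D = -9 + 12 = 3)
u(K, J) = 0
S(y) = 0
s = 30 (s = 0 + 10*3 = 0 + 30 = 30)
1405 + s = 1405 + 30 = 1435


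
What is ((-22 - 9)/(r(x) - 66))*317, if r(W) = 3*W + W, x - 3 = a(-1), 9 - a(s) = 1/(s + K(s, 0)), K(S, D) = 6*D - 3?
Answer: 9827/17 ≈ 578.06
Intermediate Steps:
K(S, D) = -3 + 6*D
a(s) = 9 - 1/(-3 + s) (a(s) = 9 - 1/(s + (-3 + 6*0)) = 9 - 1/(s + (-3 + 0)) = 9 - 1/(s - 3) = 9 - 1/(-3 + s))
x = 49/4 (x = 3 + (-28 + 9*(-1))/(-3 - 1) = 3 + (-28 - 9)/(-4) = 3 - ¼*(-37) = 3 + 37/4 = 49/4 ≈ 12.250)
r(W) = 4*W
((-22 - 9)/(r(x) - 66))*317 = ((-22 - 9)/(4*(49/4) - 66))*317 = -31/(49 - 66)*317 = -31/(-17)*317 = -31*(-1/17)*317 = (31/17)*317 = 9827/17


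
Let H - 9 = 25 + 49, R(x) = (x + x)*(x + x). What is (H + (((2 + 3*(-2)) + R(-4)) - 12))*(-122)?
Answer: -15982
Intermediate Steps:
R(x) = 4*x**2 (R(x) = (2*x)*(2*x) = 4*x**2)
H = 83 (H = 9 + (25 + 49) = 9 + 74 = 83)
(H + (((2 + 3*(-2)) + R(-4)) - 12))*(-122) = (83 + (((2 + 3*(-2)) + 4*(-4)**2) - 12))*(-122) = (83 + (((2 - 6) + 4*16) - 12))*(-122) = (83 + ((-4 + 64) - 12))*(-122) = (83 + (60 - 12))*(-122) = (83 + 48)*(-122) = 131*(-122) = -15982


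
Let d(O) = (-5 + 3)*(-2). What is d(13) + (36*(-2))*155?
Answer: -11156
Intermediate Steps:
d(O) = 4 (d(O) = -2*(-2) = 4)
d(13) + (36*(-2))*155 = 4 + (36*(-2))*155 = 4 - 72*155 = 4 - 11160 = -11156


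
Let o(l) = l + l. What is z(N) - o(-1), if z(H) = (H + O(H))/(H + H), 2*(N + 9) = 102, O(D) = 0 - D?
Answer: 2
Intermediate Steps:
O(D) = -D
o(l) = 2*l
N = 42 (N = -9 + (1/2)*102 = -9 + 51 = 42)
z(H) = 0 (z(H) = (H - H)/(H + H) = 0/((2*H)) = 0*(1/(2*H)) = 0)
z(N) - o(-1) = 0 - 2*(-1) = 0 - 1*(-2) = 0 + 2 = 2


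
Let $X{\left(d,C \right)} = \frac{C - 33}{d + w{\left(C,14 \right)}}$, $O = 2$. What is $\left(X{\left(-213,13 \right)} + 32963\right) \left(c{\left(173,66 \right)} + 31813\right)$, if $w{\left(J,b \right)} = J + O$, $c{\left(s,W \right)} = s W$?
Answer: $\frac{141077754157}{99} \approx 1.425 \cdot 10^{9}$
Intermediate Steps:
$c{\left(s,W \right)} = W s$
$w{\left(J,b \right)} = 2 + J$ ($w{\left(J,b \right)} = J + 2 = 2 + J$)
$X{\left(d,C \right)} = \frac{-33 + C}{2 + C + d}$ ($X{\left(d,C \right)} = \frac{C - 33}{d + \left(2 + C\right)} = \frac{-33 + C}{2 + C + d}$)
$\left(X{\left(-213,13 \right)} + 32963\right) \left(c{\left(173,66 \right)} + 31813\right) = \left(\frac{-33 + 13}{2 + 13 - 213} + 32963\right) \left(66 \cdot 173 + 31813\right) = \left(\frac{1}{-198} \left(-20\right) + 32963\right) \left(11418 + 31813\right) = \left(\left(- \frac{1}{198}\right) \left(-20\right) + 32963\right) 43231 = \left(\frac{10}{99} + 32963\right) 43231 = \frac{3263347}{99} \cdot 43231 = \frac{141077754157}{99}$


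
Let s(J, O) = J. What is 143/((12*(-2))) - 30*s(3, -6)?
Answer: -2303/24 ≈ -95.958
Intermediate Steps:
143/((12*(-2))) - 30*s(3, -6) = 143/((12*(-2))) - 30*3 = 143/(-24) - 90 = 143*(-1/24) - 90 = -143/24 - 90 = -2303/24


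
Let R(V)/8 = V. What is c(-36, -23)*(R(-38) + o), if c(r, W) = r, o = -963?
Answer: 45612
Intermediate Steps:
R(V) = 8*V
c(-36, -23)*(R(-38) + o) = -36*(8*(-38) - 963) = -36*(-304 - 963) = -36*(-1267) = 45612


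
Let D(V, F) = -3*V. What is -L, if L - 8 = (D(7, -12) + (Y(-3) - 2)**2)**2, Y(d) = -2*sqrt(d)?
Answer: -657 + 464*I*sqrt(3) ≈ -657.0 + 803.67*I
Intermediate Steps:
L = 8 + (-21 + (-2 - 2*I*sqrt(3))**2)**2 (L = 8 + (-3*7 + (-2*I*sqrt(3) - 2)**2)**2 = 8 + (-21 + (-2*I*sqrt(3) - 2)**2)**2 = 8 + (-21 + (-2 - 2*I*sqrt(3))**2)**2 ≈ 657.0 - 803.67*I)
-L = -(657 - 464*I*sqrt(3)) = -657 + 464*I*sqrt(3)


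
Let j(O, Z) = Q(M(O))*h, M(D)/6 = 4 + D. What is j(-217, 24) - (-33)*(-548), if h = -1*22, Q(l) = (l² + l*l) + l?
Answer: -71854464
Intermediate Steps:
M(D) = 24 + 6*D (M(D) = 6*(4 + D) = 24 + 6*D)
Q(l) = l + 2*l² (Q(l) = (l² + l²) + l = 2*l² + l = l + 2*l²)
h = -22
j(O, Z) = -22*(24 + 6*O)*(49 + 12*O) (j(O, Z) = ((24 + 6*O)*(1 + 2*(24 + 6*O)))*(-22) = ((24 + 6*O)*(1 + (48 + 12*O)))*(-22) = ((24 + 6*O)*(49 + 12*O))*(-22) = -22*(24 + 6*O)*(49 + 12*O))
j(-217, 24) - (-33)*(-548) = -132*(4 - 217)*(49 + 12*(-217)) - (-33)*(-548) = -132*(-213)*(49 - 2604) - 1*18084 = -132*(-213)*(-2555) - 18084 = -71836380 - 18084 = -71854464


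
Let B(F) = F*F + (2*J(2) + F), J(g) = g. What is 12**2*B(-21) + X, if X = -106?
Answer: 60950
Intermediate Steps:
B(F) = 4 + F + F**2 (B(F) = F*F + (2*2 + F) = F**2 + (4 + F) = 4 + F + F**2)
12**2*B(-21) + X = 12**2*(4 - 21 + (-21)**2) - 106 = 144*(4 - 21 + 441) - 106 = 144*424 - 106 = 61056 - 106 = 60950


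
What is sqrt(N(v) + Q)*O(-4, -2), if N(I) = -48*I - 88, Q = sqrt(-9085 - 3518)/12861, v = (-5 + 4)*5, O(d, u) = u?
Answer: -2*sqrt(2793512088 + 1429*I*sqrt(12603))/4287 ≈ -24.658 - 0.00070801*I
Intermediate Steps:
v = -5 (v = -1*5 = -5)
Q = I*sqrt(12603)/12861 (Q = sqrt(-12603)*(1/12861) = (I*sqrt(12603))*(1/12861) = I*sqrt(12603)/12861 ≈ 0.008729*I)
N(I) = -88 - 48*I
sqrt(N(v) + Q)*O(-4, -2) = sqrt((-88 - 48*(-5)) + I*sqrt(12603)/12861)*(-2) = sqrt((-88 + 240) + I*sqrt(12603)/12861)*(-2) = sqrt(152 + I*sqrt(12603)/12861)*(-2) = -2*sqrt(152 + I*sqrt(12603)/12861)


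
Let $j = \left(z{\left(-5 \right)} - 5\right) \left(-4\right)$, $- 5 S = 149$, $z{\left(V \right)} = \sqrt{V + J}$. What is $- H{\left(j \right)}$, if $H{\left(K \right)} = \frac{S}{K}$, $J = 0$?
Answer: $\frac{149}{120} + \frac{149 i \sqrt{5}}{600} \approx 1.2417 + 0.55529 i$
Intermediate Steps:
$z{\left(V \right)} = \sqrt{V}$ ($z{\left(V \right)} = \sqrt{V + 0} = \sqrt{V}$)
$S = - \frac{149}{5}$ ($S = \left(- \frac{1}{5}\right) 149 = - \frac{149}{5} \approx -29.8$)
$j = 20 - 4 i \sqrt{5}$ ($j = \left(\sqrt{-5} - 5\right) \left(-4\right) = \left(i \sqrt{5} - 5\right) \left(-4\right) = \left(-5 + i \sqrt{5}\right) \left(-4\right) = 20 - 4 i \sqrt{5} \approx 20.0 - 8.9443 i$)
$H{\left(K \right)} = - \frac{149}{5 K}$
$- H{\left(j \right)} = - \frac{-149}{5 \left(20 - 4 i \sqrt{5}\right)} = \frac{149}{5 \left(20 - 4 i \sqrt{5}\right)}$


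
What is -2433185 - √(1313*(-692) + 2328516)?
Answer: -2433185 - 4*√88745 ≈ -2.4344e+6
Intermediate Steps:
-2433185 - √(1313*(-692) + 2328516) = -2433185 - √(-908596 + 2328516) = -2433185 - √1419920 = -2433185 - 4*√88745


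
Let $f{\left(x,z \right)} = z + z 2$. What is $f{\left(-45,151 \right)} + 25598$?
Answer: $26051$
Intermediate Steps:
$f{\left(x,z \right)} = 3 z$ ($f{\left(x,z \right)} = z + 2 z = 3 z$)
$f{\left(-45,151 \right)} + 25598 = 3 \cdot 151 + 25598 = 453 + 25598 = 26051$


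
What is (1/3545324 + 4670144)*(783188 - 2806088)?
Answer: -8373376622226611325/886331 ≈ -9.4472e+12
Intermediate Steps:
(1/3545324 + 4670144)*(783188 - 2806088) = (1/3545324 + 4670144)*(-2022900) = (16557173606657/3545324)*(-2022900) = -8373376622226611325/886331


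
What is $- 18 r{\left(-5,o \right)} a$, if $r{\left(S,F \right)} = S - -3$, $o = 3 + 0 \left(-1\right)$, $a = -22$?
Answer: $-792$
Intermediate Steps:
$o = 3$ ($o = 3 + 0 = 3$)
$r{\left(S,F \right)} = 3 + S$ ($r{\left(S,F \right)} = S + 3 = 3 + S$)
$- 18 r{\left(-5,o \right)} a = - 18 \left(3 - 5\right) \left(-22\right) = \left(-18\right) \left(-2\right) \left(-22\right) = 36 \left(-22\right) = -792$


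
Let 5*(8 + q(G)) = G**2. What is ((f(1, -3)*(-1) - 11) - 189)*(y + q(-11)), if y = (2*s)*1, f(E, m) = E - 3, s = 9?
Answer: -33858/5 ≈ -6771.6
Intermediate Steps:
q(G) = -8 + G**2/5
f(E, m) = -3 + E
y = 18 (y = (2*9)*1 = 18*1 = 18)
((f(1, -3)*(-1) - 11) - 189)*(y + q(-11)) = (((-3 + 1)*(-1) - 11) - 189)*(18 + (-8 + (1/5)*(-11)**2)) = ((-2*(-1) - 11) - 189)*(18 + (-8 + (1/5)*121)) = ((2 - 11) - 189)*(18 + (-8 + 121/5)) = (-9 - 189)*(18 + 81/5) = -198*171/5 = -33858/5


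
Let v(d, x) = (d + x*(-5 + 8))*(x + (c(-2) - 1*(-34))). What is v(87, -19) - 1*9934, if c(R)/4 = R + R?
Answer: -9964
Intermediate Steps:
c(R) = 8*R (c(R) = 4*(R + R) = 4*(2*R) = 8*R)
v(d, x) = (18 + x)*(d + 3*x) (v(d, x) = (d + x*(-5 + 8))*(x + (8*(-2) - 1*(-34))) = (d + x*3)*(x + (-16 + 34)) = (d + 3*x)*(x + 18) = (d + 3*x)*(18 + x) = (18 + x)*(d + 3*x))
v(87, -19) - 1*9934 = (3*(-19)² + 18*87 + 54*(-19) + 87*(-19)) - 1*9934 = (3*361 + 1566 - 1026 - 1653) - 9934 = (1083 + 1566 - 1026 - 1653) - 9934 = -30 - 9934 = -9964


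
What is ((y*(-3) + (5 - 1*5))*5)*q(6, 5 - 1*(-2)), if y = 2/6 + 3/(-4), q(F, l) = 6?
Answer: 75/2 ≈ 37.500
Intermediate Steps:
y = -5/12 (y = 2*(1/6) + 3*(-1/4) = 1/3 - 3/4 = -5/12 ≈ -0.41667)
((y*(-3) + (5 - 1*5))*5)*q(6, 5 - 1*(-2)) = ((-5/12*(-3) + (5 - 1*5))*5)*6 = ((5/4 + (5 - 5))*5)*6 = ((5/4 + 0)*5)*6 = ((5/4)*5)*6 = (25/4)*6 = 75/2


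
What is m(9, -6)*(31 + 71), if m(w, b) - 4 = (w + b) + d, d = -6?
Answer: 102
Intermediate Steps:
m(w, b) = -2 + b + w (m(w, b) = 4 + ((w + b) - 6) = 4 + ((b + w) - 6) = 4 + (-6 + b + w) = -2 + b + w)
m(9, -6)*(31 + 71) = (-2 - 6 + 9)*(31 + 71) = 1*102 = 102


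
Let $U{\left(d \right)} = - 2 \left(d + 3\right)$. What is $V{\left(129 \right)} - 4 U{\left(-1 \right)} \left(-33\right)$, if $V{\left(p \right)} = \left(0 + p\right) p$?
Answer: $16113$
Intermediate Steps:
$U{\left(d \right)} = -6 - 2 d$ ($U{\left(d \right)} = - 2 \left(3 + d\right) = -6 - 2 d$)
$V{\left(p \right)} = p^{2}$ ($V{\left(p \right)} = p p = p^{2}$)
$V{\left(129 \right)} - 4 U{\left(-1 \right)} \left(-33\right) = 129^{2} - 4 \left(-6 - -2\right) \left(-33\right) = 16641 - 4 \left(-6 + 2\right) \left(-33\right) = 16641 - 4 \left(-4\right) \left(-33\right) = 16641 - \left(-16\right) \left(-33\right) = 16641 - 528 = 16113$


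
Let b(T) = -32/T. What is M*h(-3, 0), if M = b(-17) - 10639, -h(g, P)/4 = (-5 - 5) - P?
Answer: -7233240/17 ≈ -4.2548e+5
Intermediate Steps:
h(g, P) = 40 + 4*P (h(g, P) = -4*((-5 - 5) - P) = -4*(-10 - P) = 40 + 4*P)
M = -180831/17 (M = -32/(-17) - 10639 = -32*(-1/17) - 10639 = 32/17 - 10639 = -180831/17 ≈ -10637.)
M*h(-3, 0) = -180831*(40 + 4*0)/17 = -180831*(40 + 0)/17 = -180831/17*40 = -7233240/17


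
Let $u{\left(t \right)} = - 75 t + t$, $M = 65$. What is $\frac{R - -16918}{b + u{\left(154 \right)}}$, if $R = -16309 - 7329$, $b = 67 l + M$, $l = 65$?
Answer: $\frac{105}{109} \approx 0.9633$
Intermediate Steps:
$b = 4420$ ($b = 67 \cdot 65 + 65 = 4355 + 65 = 4420$)
$u{\left(t \right)} = - 74 t$
$R = -23638$ ($R = -16309 - 7329 = -23638$)
$\frac{R - -16918}{b + u{\left(154 \right)}} = \frac{-23638 - -16918}{4420 - 11396} = \frac{-23638 + 16918}{4420 - 11396} = - \frac{6720}{-6976} = \left(-6720\right) \left(- \frac{1}{6976}\right) = \frac{105}{109}$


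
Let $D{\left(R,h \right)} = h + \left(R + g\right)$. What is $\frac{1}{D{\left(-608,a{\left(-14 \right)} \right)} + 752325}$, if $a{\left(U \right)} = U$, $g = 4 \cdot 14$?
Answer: $\frac{1}{751759} \approx 1.3302 \cdot 10^{-6}$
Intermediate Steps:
$g = 56$
$D{\left(R,h \right)} = 56 + R + h$ ($D{\left(R,h \right)} = h + \left(R + 56\right) = h + \left(56 + R\right) = 56 + R + h$)
$\frac{1}{D{\left(-608,a{\left(-14 \right)} \right)} + 752325} = \frac{1}{\left(56 - 608 - 14\right) + 752325} = \frac{1}{-566 + 752325} = \frac{1}{751759}$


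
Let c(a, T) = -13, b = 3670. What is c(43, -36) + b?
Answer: 3657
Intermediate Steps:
c(43, -36) + b = -13 + 3670 = 3657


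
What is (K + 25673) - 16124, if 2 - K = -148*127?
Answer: 28347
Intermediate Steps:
K = 18798 (K = 2 - (-148)*127 = 2 - 1*(-18796) = 2 + 18796 = 18798)
(K + 25673) - 16124 = (18798 + 25673) - 16124 = 44471 - 16124 = 28347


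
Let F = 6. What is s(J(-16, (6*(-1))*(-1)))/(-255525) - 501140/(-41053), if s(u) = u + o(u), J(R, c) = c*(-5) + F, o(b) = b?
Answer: 42685256348/3496689275 ≈ 12.207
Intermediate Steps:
J(R, c) = 6 - 5*c (J(R, c) = c*(-5) + 6 = -5*c + 6 = 6 - 5*c)
s(u) = 2*u (s(u) = u + u = 2*u)
s(J(-16, (6*(-1))*(-1)))/(-255525) - 501140/(-41053) = (2*(6 - 5*6*(-1)*(-1)))/(-255525) - 501140/(-41053) = (2*(6 - (-30)*(-1)))*(-1/255525) - 501140*(-1/41053) = (2*(6 - 5*6))*(-1/255525) + 501140/41053 = (2*(6 - 30))*(-1/255525) + 501140/41053 = (2*(-24))*(-1/255525) + 501140/41053 = -48*(-1/255525) + 501140/41053 = 16/85175 + 501140/41053 = 42685256348/3496689275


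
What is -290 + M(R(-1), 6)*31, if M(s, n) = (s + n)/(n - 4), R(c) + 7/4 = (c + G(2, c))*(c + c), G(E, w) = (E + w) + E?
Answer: -2289/8 ≈ -286.13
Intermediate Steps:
G(E, w) = w + 2*E
R(c) = -7/4 + 2*c*(4 + 2*c) (R(c) = -7/4 + (c + (c + 2*2))*(c + c) = -7/4 + (c + (c + 4))*(2*c) = -7/4 + (c + (4 + c))*(2*c) = -7/4 + (4 + 2*c)*(2*c) = -7/4 + 2*c*(4 + 2*c))
M(s, n) = (n + s)/(-4 + n)
-290 + M(R(-1), 6)*31 = -290 + ((6 + (-7/4 + 4*(-1)**2 + 8*(-1)))/(-4 + 6))*31 = -290 + ((6 + (-7/4 + 4*1 - 8))/2)*31 = -290 + ((6 + (-7/4 + 4 - 8))/2)*31 = -290 + ((6 - 23/4)/2)*31 = -290 + ((1/2)*(1/4))*31 = -290 + (1/8)*31 = -290 + 31/8 = -2289/8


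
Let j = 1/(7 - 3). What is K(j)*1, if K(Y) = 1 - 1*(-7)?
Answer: 8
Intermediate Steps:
j = 1/4 ≈ 0.25000
K(Y) = 8 (K(Y) = 1 + 7 = 8)
K(j)*1 = 8*1 = 8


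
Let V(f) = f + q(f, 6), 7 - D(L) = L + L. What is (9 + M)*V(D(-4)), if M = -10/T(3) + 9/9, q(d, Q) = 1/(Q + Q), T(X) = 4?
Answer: 905/8 ≈ 113.13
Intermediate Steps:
q(d, Q) = 1/(2*Q)
D(L) = 7 - 2*L (D(L) = 7 - (L + L) = 7 - 2*L)
M = -3/2 (M = -10/4 + 9/9 = -10*¼ + 9*(⅑) = -5/2 + 1 = -3/2 ≈ -1.5000)
V(f) = 1/12 + f (V(f) = f + (½)/6 = f + (½)*(⅙) = f + 1/12 = 1/12 + f)
(9 + M)*V(D(-4)) = (9 - 3/2)*(1/12 + (7 - 2*(-4))) = 15*(1/12 + (7 + 8))/2 = 15*(1/12 + 15)/2 = (15/2)*(181/12) = 905/8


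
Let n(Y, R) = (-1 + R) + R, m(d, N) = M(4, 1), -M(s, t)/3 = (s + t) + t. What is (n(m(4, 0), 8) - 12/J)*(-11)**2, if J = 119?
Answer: 214533/119 ≈ 1802.8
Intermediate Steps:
M(s, t) = -6*t - 3*s (M(s, t) = -3*((s + t) + t) = -3*(s + 2*t) = -6*t - 3*s)
m(d, N) = -18 (m(d, N) = -6*1 - 3*4 = -6 - 12 = -18)
n(Y, R) = -1 + 2*R
(n(m(4, 0), 8) - 12/J)*(-11)**2 = ((-1 + 2*8) - 12/119)*(-11)**2 = ((-1 + 16) - 12*1/119)*121 = (15 - 12/119)*121 = (1773/119)*121 = 214533/119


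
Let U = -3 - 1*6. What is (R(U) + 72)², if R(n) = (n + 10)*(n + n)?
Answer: 2916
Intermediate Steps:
U = -9 (U = -3 - 6 = -9)
R(n) = 2*n*(10 + n) (R(n) = (10 + n)*(2*n) = 2*n*(10 + n))
(R(U) + 72)² = (2*(-9)*(10 - 9) + 72)² = (2*(-9)*1 + 72)² = (-18 + 72)² = 54² = 2916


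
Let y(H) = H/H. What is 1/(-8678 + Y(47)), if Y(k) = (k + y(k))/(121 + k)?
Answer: -7/60744 ≈ -0.00011524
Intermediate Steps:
y(H) = 1
Y(k) = (1 + k)/(121 + k) (Y(k) = (k + 1)/(121 + k) = (1 + k)/(121 + k))
1/(-8678 + Y(47)) = 1/(-8678 + (1 + 47)/(121 + 47)) = 1/(-8678 + 48/168) = 1/(-8678 + (1/168)*48) = 1/(-8678 + 2/7) = 1/(-60744/7) = -7/60744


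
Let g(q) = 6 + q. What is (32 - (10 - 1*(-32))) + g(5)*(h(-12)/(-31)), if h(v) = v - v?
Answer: -10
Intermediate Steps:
h(v) = 0
(32 - (10 - 1*(-32))) + g(5)*(h(-12)/(-31)) = (32 - (10 - 1*(-32))) + (6 + 5)*(0/(-31)) = (32 - (10 + 32)) + 11*(0*(-1/31)) = (32 - 1*42) + 11*0 = (32 - 42) + 0 = -10 + 0 = -10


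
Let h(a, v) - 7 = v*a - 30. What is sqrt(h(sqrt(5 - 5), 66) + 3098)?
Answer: 5*sqrt(123) ≈ 55.453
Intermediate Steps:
h(a, v) = -23 + a*v (h(a, v) = 7 + (v*a - 30) = 7 + (a*v - 30) = 7 + (-30 + a*v) = -23 + a*v)
sqrt(h(sqrt(5 - 5), 66) + 3098) = sqrt((-23 + sqrt(5 - 5)*66) + 3098) = sqrt((-23 + sqrt(0)*66) + 3098) = sqrt((-23 + 0*66) + 3098) = sqrt((-23 + 0) + 3098) = sqrt(-23 + 3098) = sqrt(3075) = 5*sqrt(123)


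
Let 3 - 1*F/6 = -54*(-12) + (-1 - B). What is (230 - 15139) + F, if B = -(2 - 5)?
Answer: -18755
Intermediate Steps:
B = 3 (B = -1*(-3) = 3)
F = -3846 (F = 18 - 6*(-54*(-12) + (-1 - 1*3)) = 18 - 6*(648 + (-1 - 3)) = 18 - 6*(648 - 4) = 18 - 6*644 = 18 - 3864 = -3846)
(230 - 15139) + F = (230 - 15139) - 3846 = -14909 - 3846 = -18755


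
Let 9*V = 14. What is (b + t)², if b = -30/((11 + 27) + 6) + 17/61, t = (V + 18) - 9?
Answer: 15035909641/145878084 ≈ 103.07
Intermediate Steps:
V = 14/9 (V = (⅑)*14 = 14/9 ≈ 1.5556)
t = 95/9 (t = (14/9 + 18) - 9 = 176/9 - 9 = 95/9 ≈ 10.556)
b = -541/1342 (b = -30/(38 + 6) + 17*(1/61) = -30/44 + 17/61 = -30*1/44 + 17/61 = -15/22 + 17/61 = -541/1342 ≈ -0.40313)
(b + t)² = (-541/1342 + 95/9)² = (122621/12078)² = 15035909641/145878084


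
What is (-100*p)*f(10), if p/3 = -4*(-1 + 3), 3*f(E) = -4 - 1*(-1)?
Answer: -2400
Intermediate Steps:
f(E) = -1 (f(E) = (-4 - 1*(-1))/3 = (-4 + 1)/3 = (1/3)*(-3) = -1)
p = -24 (p = 3*(-4*(-1 + 3)) = 3*(-4*2) = 3*(-8) = -24)
(-100*p)*f(10) = -100*(-24)*(-1) = 2400*(-1) = -2400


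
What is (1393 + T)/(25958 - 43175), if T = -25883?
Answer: 24490/17217 ≈ 1.4224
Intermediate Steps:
(1393 + T)/(25958 - 43175) = (1393 - 25883)/(25958 - 43175) = -24490/(-17217) = -24490*(-1/17217) = 24490/17217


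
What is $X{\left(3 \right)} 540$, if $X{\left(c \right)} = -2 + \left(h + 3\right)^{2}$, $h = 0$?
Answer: $3780$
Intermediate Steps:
$X{\left(c \right)} = 7$ ($X{\left(c \right)} = -2 + \left(0 + 3\right)^{2} = -2 + 3^{2} = -2 + 9 = 7$)
$X{\left(3 \right)} 540 = 7 \cdot 540 = 3780$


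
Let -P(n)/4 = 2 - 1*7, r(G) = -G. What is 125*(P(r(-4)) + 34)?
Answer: 6750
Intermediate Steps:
P(n) = 20 (P(n) = -4*(2 - 1*7) = -4*(2 - 7) = -4*(-5) = 20)
125*(P(r(-4)) + 34) = 125*(20 + 34) = 125*54 = 6750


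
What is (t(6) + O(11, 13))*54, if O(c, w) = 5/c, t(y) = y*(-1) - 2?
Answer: -4482/11 ≈ -407.45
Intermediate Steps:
t(y) = -2 - y (t(y) = -y - 2 = -2 - y)
(t(6) + O(11, 13))*54 = ((-2 - 1*6) + 5/11)*54 = ((-2 - 6) + 5*(1/11))*54 = (-8 + 5/11)*54 = -83/11*54 = -4482/11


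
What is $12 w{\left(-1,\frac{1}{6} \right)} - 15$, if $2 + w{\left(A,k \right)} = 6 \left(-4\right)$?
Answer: $-327$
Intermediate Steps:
$w{\left(A,k \right)} = -26$ ($w{\left(A,k \right)} = -2 + 6 \left(-4\right) = -2 - 24 = -26$)
$12 w{\left(-1,\frac{1}{6} \right)} - 15 = 12 \left(-26\right) - 15 = -312 - 15 = -327$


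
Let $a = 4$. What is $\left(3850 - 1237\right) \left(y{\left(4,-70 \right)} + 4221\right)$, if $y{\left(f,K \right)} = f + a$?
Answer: $11050377$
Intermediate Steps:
$y{\left(f,K \right)} = 4 + f$ ($y{\left(f,K \right)} = f + 4 = 4 + f$)
$\left(3850 - 1237\right) \left(y{\left(4,-70 \right)} + 4221\right) = \left(3850 - 1237\right) \left(\left(4 + 4\right) + 4221\right) = 2613 \left(8 + 4221\right) = 2613 \cdot 4229 = 11050377$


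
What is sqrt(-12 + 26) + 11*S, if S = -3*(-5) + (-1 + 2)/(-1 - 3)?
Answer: 649/4 + sqrt(14) ≈ 165.99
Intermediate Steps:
S = 59/4 (S = 15 + 1/(-4) = 15 + 1*(-1/4) = 15 - 1/4 = 59/4 ≈ 14.750)
sqrt(-12 + 26) + 11*S = sqrt(-12 + 26) + 11*(59/4) = sqrt(14) + 649/4 = 649/4 + sqrt(14)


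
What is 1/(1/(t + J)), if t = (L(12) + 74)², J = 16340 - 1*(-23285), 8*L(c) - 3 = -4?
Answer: 2885281/64 ≈ 45083.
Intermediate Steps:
L(c) = -⅛ (L(c) = 3/8 + (⅛)*(-4) = 3/8 - ½ = -⅛)
J = 39625 (J = 16340 + 23285 = 39625)
t = 349281/64 (t = (-⅛ + 74)² = (591/8)² = 349281/64 ≈ 5457.5)
1/(1/(t + J)) = 1/(1/(349281/64 + 39625)) = 1/(1/(2885281/64)) = 1/(64/2885281) = 2885281/64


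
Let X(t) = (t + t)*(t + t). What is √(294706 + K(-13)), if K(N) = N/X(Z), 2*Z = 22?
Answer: √142637691/22 ≈ 542.87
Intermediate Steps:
Z = 11 (Z = (½)*22 = 11)
X(t) = 4*t² (X(t) = (2*t)*(2*t) = 4*t²)
K(N) = N/484 (K(N) = N/((4*11²)) = N/((4*121)) = N/484)
√(294706 + K(-13)) = √(294706 + (1/484)*(-13)) = √(294706 - 13/484) = √(142637691/484) = √142637691/22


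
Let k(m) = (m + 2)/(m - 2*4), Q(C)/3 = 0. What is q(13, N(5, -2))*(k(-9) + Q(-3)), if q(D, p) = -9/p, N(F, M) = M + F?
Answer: -21/17 ≈ -1.2353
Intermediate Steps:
Q(C) = 0 (Q(C) = 3*0 = 0)
k(m) = (2 + m)/(-8 + m) (k(m) = (2 + m)/(m - 8) = (2 + m)/(-8 + m))
N(F, M) = F + M
q(13, N(5, -2))*(k(-9) + Q(-3)) = (-9/(5 - 2))*((2 - 9)/(-8 - 9) + 0) = (-9/3)*(-7/(-17) + 0) = (-9*1/3)*(-1/17*(-7) + 0) = -3*(7/17 + 0) = -3*7/17 = -21/17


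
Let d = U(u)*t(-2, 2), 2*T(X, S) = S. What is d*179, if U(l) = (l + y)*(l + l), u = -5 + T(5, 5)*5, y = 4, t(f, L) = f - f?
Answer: 0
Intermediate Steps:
t(f, L) = 0
T(X, S) = S/2
u = 15/2 (u = -5 + ((½)*5)*5 = -5 + (5/2)*5 = -5 + 25/2 = 15/2 ≈ 7.5000)
U(l) = 2*l*(4 + l) (U(l) = (l + 4)*(l + l) = (4 + l)*(2*l) = 2*l*(4 + l))
d = 0 (d = (2*(15/2)*(4 + 15/2))*0 = (2*(15/2)*(23/2))*0 = (345/2)*0 = 0)
d*179 = 0*179 = 0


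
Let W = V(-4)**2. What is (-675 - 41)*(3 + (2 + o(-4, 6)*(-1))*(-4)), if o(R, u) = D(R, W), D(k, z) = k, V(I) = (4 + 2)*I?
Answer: 15036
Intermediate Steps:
V(I) = 6*I
W = 576 (W = (6*(-4))**2 = (-24)**2 = 576)
o(R, u) = R
(-675 - 41)*(3 + (2 + o(-4, 6)*(-1))*(-4)) = (-675 - 41)*(3 + (2 - 4*(-1))*(-4)) = -716*(3 + (2 + 4)*(-4)) = -716*(3 + 6*(-4)) = -716*(3 - 24) = -716*(-21) = 15036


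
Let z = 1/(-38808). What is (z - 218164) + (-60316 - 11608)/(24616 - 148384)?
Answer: -14553889366811/66710952 ≈ -2.1816e+5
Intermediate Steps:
z = -1/38808 ≈ -2.5768e-5
(z - 218164) + (-60316 - 11608)/(24616 - 148384) = (-1/38808 - 218164) + (-60316 - 11608)/(24616 - 148384) = -8466508513/38808 - 71924/(-123768) = -8466508513/38808 - 71924*(-1/123768) = -8466508513/38808 + 17981/30942 = -14553889366811/66710952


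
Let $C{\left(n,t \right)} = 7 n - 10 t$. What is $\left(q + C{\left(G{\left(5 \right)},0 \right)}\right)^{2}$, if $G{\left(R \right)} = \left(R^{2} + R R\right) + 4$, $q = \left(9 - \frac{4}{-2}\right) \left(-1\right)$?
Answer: $134689$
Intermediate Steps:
$q = -11$ ($q = \left(9 - -2\right) \left(-1\right) = \left(9 + 2\right) \left(-1\right) = 11 \left(-1\right) = -11$)
$G{\left(R \right)} = 4 + 2 R^{2}$ ($G{\left(R \right)} = \left(R^{2} + R^{2}\right) + 4 = 2 R^{2} + 4 = 4 + 2 R^{2}$)
$C{\left(n,t \right)} = - 10 t + 7 n$
$\left(q + C{\left(G{\left(5 \right)},0 \right)}\right)^{2} = \left(-11 + \left(\left(-10\right) 0 + 7 \left(4 + 2 \cdot 5^{2}\right)\right)\right)^{2} = \left(-11 + \left(0 + 7 \left(4 + 2 \cdot 25\right)\right)\right)^{2} = \left(-11 + \left(0 + 7 \left(4 + 50\right)\right)\right)^{2} = \left(-11 + \left(0 + 7 \cdot 54\right)\right)^{2} = \left(-11 + \left(0 + 378\right)\right)^{2} = \left(-11 + 378\right)^{2} = 367^{2} = 134689$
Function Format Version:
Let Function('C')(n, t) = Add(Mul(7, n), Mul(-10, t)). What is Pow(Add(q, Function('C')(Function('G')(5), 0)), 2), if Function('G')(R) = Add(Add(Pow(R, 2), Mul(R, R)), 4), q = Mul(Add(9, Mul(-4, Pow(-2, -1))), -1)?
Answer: 134689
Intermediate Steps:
q = -11 (q = Mul(Add(9, Mul(-4, Rational(-1, 2))), -1) = Mul(Add(9, 2), -1) = Mul(11, -1) = -11)
Function('G')(R) = Add(4, Mul(2, Pow(R, 2))) (Function('G')(R) = Add(Add(Pow(R, 2), Pow(R, 2)), 4) = Add(Mul(2, Pow(R, 2)), 4) = Add(4, Mul(2, Pow(R, 2))))
Function('C')(n, t) = Add(Mul(-10, t), Mul(7, n))
Pow(Add(q, Function('C')(Function('G')(5), 0)), 2) = Pow(Add(-11, Add(Mul(-10, 0), Mul(7, Add(4, Mul(2, Pow(5, 2)))))), 2) = Pow(Add(-11, Add(0, Mul(7, Add(4, Mul(2, 25))))), 2) = Pow(Add(-11, Add(0, Mul(7, Add(4, 50)))), 2) = Pow(Add(-11, Add(0, Mul(7, 54))), 2) = Pow(Add(-11, Add(0, 378)), 2) = Pow(Add(-11, 378), 2) = Pow(367, 2) = 134689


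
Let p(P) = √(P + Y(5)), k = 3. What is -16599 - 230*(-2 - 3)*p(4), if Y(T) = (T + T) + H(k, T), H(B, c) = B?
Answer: -16599 + 1150*√17 ≈ -11857.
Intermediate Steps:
Y(T) = 3 + 2*T (Y(T) = (T + T) + 3 = 2*T + 3 = 3 + 2*T)
p(P) = √(13 + P) (p(P) = √(P + (3 + 2*5)) = √(P + (3 + 10)) = √(P + 13) = √(13 + P))
-16599 - 230*(-2 - 3)*p(4) = -16599 - 230*(-2 - 3)*√(13 + 4) = -16599 - 230*(-5*√17) = -16599 - (-1150)*√17 = -16599 + 1150*√17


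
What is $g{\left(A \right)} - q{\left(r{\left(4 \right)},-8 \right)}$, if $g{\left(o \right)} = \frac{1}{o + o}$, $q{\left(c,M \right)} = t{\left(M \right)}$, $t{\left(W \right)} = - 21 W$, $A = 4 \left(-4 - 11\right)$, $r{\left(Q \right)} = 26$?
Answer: $- \frac{20161}{120} \approx -168.01$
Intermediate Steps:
$A = -60$ ($A = 4 \left(-15\right) = -60$)
$q{\left(c,M \right)} = - 21 M$
$g{\left(o \right)} = \frac{1}{2 o}$
$g{\left(A \right)} - q{\left(r{\left(4 \right)},-8 \right)} = \frac{1}{2 \left(-60\right)} - \left(-21\right) \left(-8\right) = \frac{1}{2} \left(- \frac{1}{60}\right) - 168 = - \frac{1}{120} - 168 = - \frac{20161}{120}$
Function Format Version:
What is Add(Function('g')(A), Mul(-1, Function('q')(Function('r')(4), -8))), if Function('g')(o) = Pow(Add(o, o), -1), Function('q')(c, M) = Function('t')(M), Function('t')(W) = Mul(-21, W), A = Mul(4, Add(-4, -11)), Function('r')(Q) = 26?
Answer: Rational(-20161, 120) ≈ -168.01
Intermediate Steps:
A = -60 (A = Mul(4, -15) = -60)
Function('q')(c, M) = Mul(-21, M)
Function('g')(o) = Mul(Rational(1, 2), Pow(o, -1)) (Function('g')(o) = Pow(Mul(2, o), -1) = Mul(Rational(1, 2), Pow(o, -1)))
Add(Function('g')(A), Mul(-1, Function('q')(Function('r')(4), -8))) = Add(Mul(Rational(1, 2), Pow(-60, -1)), Mul(-1, Mul(-21, -8))) = Add(Mul(Rational(1, 2), Rational(-1, 60)), Mul(-1, 168)) = Add(Rational(-1, 120), -168) = Rational(-20161, 120)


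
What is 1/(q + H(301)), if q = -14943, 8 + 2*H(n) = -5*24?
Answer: -1/15007 ≈ -6.6636e-5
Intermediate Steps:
H(n) = -64 (H(n) = -4 + (-5*24)/2 = -4 + (1/2)*(-120) = -4 - 60 = -64)
1/(q + H(301)) = 1/(-14943 - 64) = 1/(-15007) = -1/15007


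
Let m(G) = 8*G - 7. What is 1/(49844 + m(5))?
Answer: 1/49877 ≈ 2.0049e-5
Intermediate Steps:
m(G) = -7 + 8*G
1/(49844 + m(5)) = 1/(49844 + (-7 + 8*5)) = 1/(49844 + (-7 + 40)) = 1/(49844 + 33) = 1/49877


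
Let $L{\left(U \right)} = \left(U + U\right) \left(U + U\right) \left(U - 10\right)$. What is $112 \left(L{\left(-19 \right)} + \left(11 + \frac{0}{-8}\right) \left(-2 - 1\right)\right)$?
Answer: $-4693808$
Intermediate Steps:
$L{\left(U \right)} = 4 U^{2} \left(-10 + U\right)$ ($L{\left(U \right)} = 2 U 2 U \left(-10 + U\right) = 4 U^{2} \left(-10 + U\right)$)
$112 \left(L{\left(-19 \right)} + \left(11 + \frac{0}{-8}\right) \left(-2 - 1\right)\right) = 112 \left(4 \left(-19\right)^{2} \left(-10 - 19\right) + \left(11 + \frac{0}{-8}\right) \left(-2 - 1\right)\right) = 112 \left(4 \cdot 361 \left(-29\right) + \left(11 + 0 \left(- \frac{1}{8}\right)\right) \left(-3\right)\right) = 112 \left(-41876 + \left(11 + 0\right) \left(-3\right)\right) = 112 \left(-41876 + 11 \left(-3\right)\right) = 112 \left(-41876 - 33\right) = 112 \left(-41909\right) = -4693808$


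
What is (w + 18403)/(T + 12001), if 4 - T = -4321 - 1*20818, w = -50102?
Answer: -31699/37144 ≈ -0.85341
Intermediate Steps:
T = 25143 (T = 4 - (-4321 - 1*20818) = 4 - (-4321 - 20818) = 4 - 1*(-25139) = 4 + 25139 = 25143)
(w + 18403)/(T + 12001) = (-50102 + 18403)/(25143 + 12001) = -31699/37144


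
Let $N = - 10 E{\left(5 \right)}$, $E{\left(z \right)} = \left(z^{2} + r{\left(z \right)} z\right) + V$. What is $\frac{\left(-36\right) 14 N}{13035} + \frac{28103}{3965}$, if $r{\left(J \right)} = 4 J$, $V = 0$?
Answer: $\frac{190951507}{3445585} \approx 55.419$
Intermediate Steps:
$E{\left(z \right)} = 5 z^{2}$ ($E{\left(z \right)} = \left(z^{2} + 4 z z\right) + 0 = \left(z^{2} + 4 z^{2}\right) + 0 = 5 z^{2} + 0 = 5 z^{2}$)
$N = -1250$ ($N = - 10 \cdot 5 \cdot 5^{2} = - 10 \cdot 5 \cdot 25 = \left(-10\right) 125 = -1250$)
$\frac{\left(-36\right) 14 N}{13035} + \frac{28103}{3965} = \frac{\left(-36\right) 14 \left(-1250\right)}{13035} + \frac{28103}{3965} = \left(-504\right) \left(-1250\right) \frac{1}{13035} + 28103 \cdot \frac{1}{3965} = 630000 \cdot \frac{1}{13035} + \frac{28103}{3965} = \frac{42000}{869} + \frac{28103}{3965} = \frac{190951507}{3445585}$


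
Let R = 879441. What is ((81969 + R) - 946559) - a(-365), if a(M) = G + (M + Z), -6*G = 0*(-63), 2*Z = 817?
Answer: 29615/2 ≈ 14808.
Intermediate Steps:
Z = 817/2 (Z = (1/2)*817 = 817/2 ≈ 408.50)
G = 0 (G = -0*(-63) = -1/6*0 = 0)
a(M) = 817/2 + M (a(M) = 0 + (M + 817/2) = 0 + (817/2 + M) = 817/2 + M)
((81969 + R) - 946559) - a(-365) = ((81969 + 879441) - 946559) - (817/2 - 365) = (961410 - 946559) - 1*87/2 = 14851 - 87/2 = 29615/2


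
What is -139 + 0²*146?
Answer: -139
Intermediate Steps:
-139 + 0²*146 = -139 + 0*146 = -139 + 0 = -139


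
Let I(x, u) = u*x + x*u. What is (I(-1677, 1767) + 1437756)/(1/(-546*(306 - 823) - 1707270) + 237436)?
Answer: -156010536216/8252279287 ≈ -18.905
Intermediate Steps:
I(x, u) = 2*u*x (I(x, u) = u*x + u*x = 2*u*x)
(I(-1677, 1767) + 1437756)/(1/(-546*(306 - 823) - 1707270) + 237436) = (2*1767*(-1677) + 1437756)/(1/(-546*(306 - 823) - 1707270) + 237436) = (-5926518 + 1437756)/(1/(-546*(-517) - 1707270) + 237436) = -4488762/(1/(282282 - 1707270) + 237436) = -4488762/(1/(-1424988) + 237436) = -4488762/(-1/1424988 + 237436) = -4488762/338343450767/1424988 = -4488762*1424988/338343450767 = -156010536216/8252279287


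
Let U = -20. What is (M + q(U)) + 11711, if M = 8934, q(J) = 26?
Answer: 20671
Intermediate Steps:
(M + q(U)) + 11711 = (8934 + 26) + 11711 = 8960 + 11711 = 20671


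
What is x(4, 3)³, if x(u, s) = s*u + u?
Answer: 4096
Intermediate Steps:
x(u, s) = u + s*u
x(4, 3)³ = (4*(1 + 3))³ = (4*4)³ = 16³ = 4096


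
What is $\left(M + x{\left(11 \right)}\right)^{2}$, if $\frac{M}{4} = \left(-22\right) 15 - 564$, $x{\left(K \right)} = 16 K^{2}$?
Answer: $2689600$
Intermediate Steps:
$M = -3576$ ($M = 4 \left(\left(-22\right) 15 - 564\right) = 4 \left(-330 - 564\right) = 4 \left(-894\right) = -3576$)
$\left(M + x{\left(11 \right)}\right)^{2} = \left(-3576 + 16 \cdot 11^{2}\right)^{2} = \left(-3576 + 16 \cdot 121\right)^{2} = \left(-3576 + 1936\right)^{2} = \left(-1640\right)^{2} = 2689600$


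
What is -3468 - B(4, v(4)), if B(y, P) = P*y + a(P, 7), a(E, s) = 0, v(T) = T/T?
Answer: -3472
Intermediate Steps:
v(T) = 1
B(y, P) = P*y (B(y, P) = P*y + 0 = P*y)
-3468 - B(4, v(4)) = -3468 - 4 = -3472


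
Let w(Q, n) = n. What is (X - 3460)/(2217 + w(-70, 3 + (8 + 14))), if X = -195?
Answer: -3655/2242 ≈ -1.6302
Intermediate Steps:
(X - 3460)/(2217 + w(-70, 3 + (8 + 14))) = (-195 - 3460)/(2217 + (3 + (8 + 14))) = -3655/(2217 + (3 + 22)) = -3655/(2217 + 25) = -3655/2242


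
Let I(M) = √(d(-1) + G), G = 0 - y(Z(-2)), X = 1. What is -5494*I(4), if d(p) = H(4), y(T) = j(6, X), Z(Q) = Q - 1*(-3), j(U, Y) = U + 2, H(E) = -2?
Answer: -5494*I*√10 ≈ -17374.0*I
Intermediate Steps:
j(U, Y) = 2 + U
Z(Q) = 3 + Q (Z(Q) = Q + 3 = 3 + Q)
y(T) = 8 (y(T) = 2 + 6 = 8)
G = -8 (G = 0 - 1*8 = 0 - 8 = -8)
d(p) = -2
I(M) = I*√10 (I(M) = √(-2 - 8) = √(-10) = I*√10)
-5494*I(4) = -5494*I*√10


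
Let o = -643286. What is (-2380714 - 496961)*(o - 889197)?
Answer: 4409988017025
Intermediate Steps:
(-2380714 - 496961)*(o - 889197) = (-2380714 - 496961)*(-643286 - 889197) = -2877675*(-1532483) = 4409988017025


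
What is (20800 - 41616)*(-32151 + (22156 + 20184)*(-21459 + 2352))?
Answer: 16840613005296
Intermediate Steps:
(20800 - 41616)*(-32151 + (22156 + 20184)*(-21459 + 2352)) = -20816*(-32151 + 42340*(-19107)) = -20816*(-32151 - 808990380) = -20816*(-809022531) = 16840613005296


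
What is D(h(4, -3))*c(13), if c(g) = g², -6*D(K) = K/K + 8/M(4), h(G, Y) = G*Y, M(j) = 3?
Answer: -1859/18 ≈ -103.28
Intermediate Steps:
D(K) = -11/18 (D(K) = -(K/K + 8/3)/6 = -(1 + 8*(⅓))/6 = -(1 + 8/3)/6 = -⅙*11/3 = -11/18)
D(h(4, -3))*c(13) = -11/18*13² = -11/18*169 = -1859/18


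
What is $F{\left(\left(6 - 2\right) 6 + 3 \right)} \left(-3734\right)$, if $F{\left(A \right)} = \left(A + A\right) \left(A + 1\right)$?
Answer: $-5645808$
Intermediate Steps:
$F{\left(A \right)} = 2 A \left(1 + A\right)$
$F{\left(\left(6 - 2\right) 6 + 3 \right)} \left(-3734\right) = 2 \left(\left(6 - 2\right) 6 + 3\right) \left(1 + \left(\left(6 - 2\right) 6 + 3\right)\right) \left(-3734\right) = 2 \left(4 \cdot 6 + 3\right) \left(1 + \left(4 \cdot 6 + 3\right)\right) \left(-3734\right) = 2 \left(24 + 3\right) \left(1 + \left(24 + 3\right)\right) \left(-3734\right) = 2 \cdot 27 \left(1 + 27\right) \left(-3734\right) = 2 \cdot 27 \cdot 28 \left(-3734\right) = 1512 \left(-3734\right) = -5645808$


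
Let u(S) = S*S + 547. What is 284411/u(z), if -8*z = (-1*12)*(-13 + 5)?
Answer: 284411/691 ≈ 411.59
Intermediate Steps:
z = -12 (z = -(-1*12)*(-13 + 5)/8 = -(-3)*(-8)/2 = -1/8*96 = -12)
u(S) = 547 + S**2 (u(S) = S**2 + 547 = 547 + S**2)
284411/u(z) = 284411/(547 + (-12)**2) = 284411/(547 + 144) = 284411/691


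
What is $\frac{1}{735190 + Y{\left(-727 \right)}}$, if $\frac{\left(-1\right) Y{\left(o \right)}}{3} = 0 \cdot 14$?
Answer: $\frac{1}{735190} \approx 1.3602 \cdot 10^{-6}$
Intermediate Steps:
$Y{\left(o \right)} = 0$ ($Y{\left(o \right)} = - 3 \cdot 0 \cdot 14 = \left(-3\right) 0 = 0$)
$\frac{1}{735190 + Y{\left(-727 \right)}} = \frac{1}{735190 + 0} = \frac{1}{735190}$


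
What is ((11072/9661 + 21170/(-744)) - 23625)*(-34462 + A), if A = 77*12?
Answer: 1425429416453369/1796946 ≈ 7.9325e+8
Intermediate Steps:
A = 924
((11072/9661 + 21170/(-744)) - 23625)*(-34462 + A) = ((11072/9661 + 21170/(-744)) - 23625)*(-34462 + 924) = ((11072*(1/9661) + 21170*(-1/744)) - 23625)*(-33538) = ((11072/9661 - 10585/372) - 23625)*(-33538) = (-98142901/3593892 - 23625)*(-33538) = -85003841401/3593892*(-33538) = 1425429416453369/1796946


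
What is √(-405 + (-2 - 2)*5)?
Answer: 5*I*√17 ≈ 20.616*I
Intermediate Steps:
√(-405 + (-2 - 2)*5) = √(-405 - 4*5) = √(-405 - 20) = √(-425) = 5*I*√17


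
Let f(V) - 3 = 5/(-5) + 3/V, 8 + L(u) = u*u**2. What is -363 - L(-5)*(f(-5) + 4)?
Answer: 1776/5 ≈ 355.20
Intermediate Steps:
L(u) = -8 + u**3 (L(u) = -8 + u*u**2 = -8 + u**3)
f(V) = 2 + 3/V (f(V) = 3 + (5/(-5) + 3/V) = 3 + (5*(-1/5) + 3/V) = 3 + (-1 + 3/V) = 2 + 3/V)
-363 - L(-5)*(f(-5) + 4) = -363 - (-8 + (-5)**3)*((2 + 3/(-5)) + 4) = -363 - (-8 - 125)*((2 + 3*(-1/5)) + 4) = -363 - (-133)*((2 - 3/5) + 4) = -363 - (-133)*(7/5 + 4) = -363 - (-133)*27/5 = -363 - 1*(-3591/5) = -363 + 3591/5 = 1776/5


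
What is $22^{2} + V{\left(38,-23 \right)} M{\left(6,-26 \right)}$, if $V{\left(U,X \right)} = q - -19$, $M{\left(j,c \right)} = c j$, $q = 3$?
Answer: $-2948$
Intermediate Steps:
$V{\left(U,X \right)} = 22$ ($V{\left(U,X \right)} = 3 - -19 = 3 + 19 = 22$)
$22^{2} + V{\left(38,-23 \right)} M{\left(6,-26 \right)} = 22^{2} + 22 \left(\left(-26\right) 6\right) = 484 + 22 \left(-156\right) = 484 - 3432 = -2948$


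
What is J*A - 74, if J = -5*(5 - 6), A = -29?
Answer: -219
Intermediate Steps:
J = 5 (J = -5*(-1) = 5)
J*A - 74 = 5*(-29) - 74 = -145 - 74 = -219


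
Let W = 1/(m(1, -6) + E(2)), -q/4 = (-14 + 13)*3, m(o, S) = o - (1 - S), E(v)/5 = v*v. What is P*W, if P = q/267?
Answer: 2/623 ≈ 0.0032103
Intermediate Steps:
E(v) = 5*v**2 (E(v) = 5*(v*v) = 5*v**2)
m(o, S) = -1 + S + o (m(o, S) = o + (-1 + S) = -1 + S + o)
q = 12 (q = -4*(-14 + 13)*3 = -(-4)*3 = -4*(-3) = 12)
P = 4/89 (P = 12/267 = 12*(1/267) = 4/89 ≈ 0.044944)
W = 1/14 (W = 1/((-1 - 6 + 1) + 5*2**2) = 1/(-6 + 5*4) = 1/(-6 + 20) = 1/14 ≈ 0.071429)
P*W = (4/89)*(1/14) = 2/623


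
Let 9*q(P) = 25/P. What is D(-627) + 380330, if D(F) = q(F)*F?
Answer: 3422995/9 ≈ 3.8033e+5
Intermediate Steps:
q(P) = 25/(9*P) (q(P) = (25/P)/9 = 25/(9*P))
D(F) = 25/9 (D(F) = (25/(9*F))*F = 25/9)
D(-627) + 380330 = 25/9 + 380330 = 3422995/9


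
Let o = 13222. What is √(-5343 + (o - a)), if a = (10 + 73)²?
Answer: 3*√110 ≈ 31.464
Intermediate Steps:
a = 6889 (a = 83² = 6889)
√(-5343 + (o - a)) = √(-5343 + (13222 - 1*6889)) = √(-5343 + (13222 - 6889)) = √(-5343 + 6333) = √990 = 3*√110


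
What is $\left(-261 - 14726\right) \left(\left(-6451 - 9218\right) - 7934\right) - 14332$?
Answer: $353723829$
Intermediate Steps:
$\left(-261 - 14726\right) \left(\left(-6451 - 9218\right) - 7934\right) - 14332 = - 14987 \left(\left(-6451 - 9218\right) - 7934\right) - 14332 = - 14987 \left(-15669 - 7934\right) - 14332 = \left(-14987\right) \left(-23603\right) - 14332 = 353738161 - 14332 = 353723829$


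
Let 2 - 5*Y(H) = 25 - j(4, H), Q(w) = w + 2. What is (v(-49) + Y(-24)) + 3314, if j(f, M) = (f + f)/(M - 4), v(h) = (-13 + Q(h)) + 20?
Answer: 114427/35 ≈ 3269.3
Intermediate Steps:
Q(w) = 2 + w
v(h) = 9 + h (v(h) = (-13 + (2 + h)) + 20 = (-11 + h) + 20 = 9 + h)
j(f, M) = 2*f/(-4 + M) (j(f, M) = (2*f)/(-4 + M) = 2*f/(-4 + M))
Y(H) = -23/5 + 8/(5*(-4 + H)) (Y(H) = 2/5 - (25 - 2*4/(-4 + H))/5 = 2/5 - (25 - 8/(-4 + H))/5 = 2/5 + (-5 + 8/(5*(-4 + H))) = -23/5 + 8/(5*(-4 + H)))
(v(-49) + Y(-24)) + 3314 = ((9 - 49) + (100 - 23*(-24))/(5*(-4 - 24))) + 3314 = (-40 + (1/5)*(100 + 552)/(-28)) + 3314 = (-40 + (1/5)*(-1/28)*652) + 3314 = (-40 - 163/35) + 3314 = -1563/35 + 3314 = 114427/35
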